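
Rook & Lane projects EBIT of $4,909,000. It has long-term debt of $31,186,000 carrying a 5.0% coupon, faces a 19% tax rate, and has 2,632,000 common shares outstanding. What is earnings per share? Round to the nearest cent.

$1.03

Interest = $1,559,300.00, so EBT = $4,909,000 − $1,559,300.00 = $3,349,700.00.
After tax at 19%: net income = $3,349,700.00 × 0.81 = $2,713,257.00.
EPS = $2,713,257.00 ÷ 2,632,000 = $1.03.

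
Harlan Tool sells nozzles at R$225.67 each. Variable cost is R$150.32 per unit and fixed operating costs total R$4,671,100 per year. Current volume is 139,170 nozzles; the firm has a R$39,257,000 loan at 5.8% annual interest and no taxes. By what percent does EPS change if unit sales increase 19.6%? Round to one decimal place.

Total contribution margin = 139,170 × R$75.35 = R$10,486,459.50.
Operating income = contribution − fixed costs = R$10,486,459.50 − R$4,671,100 = R$5,815,359.50.
Interest = R$2,276,906.00, so EBIT − I = R$3,538,453.50.
Degree of combined leverage = contribution ÷ (EBIT − I) = R$10,486,459.50 ÷ R$3,538,453.50 = 2.9636.
EPS therefore changes by 2.9636 × (+19.6%) = +58.1%.

+58.1%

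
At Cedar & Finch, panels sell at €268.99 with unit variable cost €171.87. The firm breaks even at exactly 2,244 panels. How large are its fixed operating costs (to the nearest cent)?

Contribution margin per unit = €268.99 − €171.87 = €97.12.
Fixed costs = break-even units × CM = 2,244 × €97.12 = €217,937.28.

€217,937.28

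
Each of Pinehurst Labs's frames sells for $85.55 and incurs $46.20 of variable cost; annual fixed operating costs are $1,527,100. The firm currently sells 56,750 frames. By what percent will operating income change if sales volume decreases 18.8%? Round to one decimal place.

-59.5%

Total contribution margin = 56,750 × $39.35 = $2,233,112.50.
Subtracting fixed costs: EBIT = $2,233,112.50 − $1,527,100 = $706,012.50.
DOL = contribution ÷ EBIT = $2,233,112.50 ÷ $706,012.50 = 3.1630.
%ΔEBIT = DOL × %ΔSales = 3.1630 × -18.8% = -59.5%.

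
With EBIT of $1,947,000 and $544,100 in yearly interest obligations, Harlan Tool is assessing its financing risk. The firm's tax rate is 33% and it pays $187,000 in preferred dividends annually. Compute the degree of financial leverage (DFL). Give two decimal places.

Annual interest charges come to $544,100.00.
Preferred dividends grossed up pre-tax: $187,000 / (1 − 0.33) = $279,104.48.
DFL = EBIT ÷ [EBIT − I − D_p/(1−t)] = $1,947,000 ÷ [$1,947,000 − $544,100.00 − $279,104.48] = $1,947,000 ÷ $1,123,795.52 = 1.7325.

1.73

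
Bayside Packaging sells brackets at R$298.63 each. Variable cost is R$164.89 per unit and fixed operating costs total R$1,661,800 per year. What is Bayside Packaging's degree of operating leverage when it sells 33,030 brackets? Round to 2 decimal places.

1.60

At 33,030 units, contribution = 33,030 × R$133.74 = R$4,417,432.20.
Operating income = contribution − fixed costs = R$4,417,432.20 − R$1,661,800 = R$2,755,632.20.
So DOL = total CM / EBIT = R$4,417,432.20 / R$2,755,632.20 = 1.6031.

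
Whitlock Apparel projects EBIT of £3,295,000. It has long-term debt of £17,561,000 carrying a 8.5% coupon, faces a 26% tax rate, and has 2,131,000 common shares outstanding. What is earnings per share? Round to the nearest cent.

£0.63

Interest = £1,492,685.00, so EBT = £3,295,000 − £1,492,685.00 = £1,802,315.00.
After tax at 26%: net income = £1,802,315.00 × 0.74 = £1,333,713.10.
Per share: £1,333,713.10 / 2,131,000 shares = £0.63.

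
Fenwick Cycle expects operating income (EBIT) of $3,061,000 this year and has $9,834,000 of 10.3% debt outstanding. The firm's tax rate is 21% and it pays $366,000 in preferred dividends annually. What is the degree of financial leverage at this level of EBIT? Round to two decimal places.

Interest = $1,012,902.00.
Pre-tax preferred-dividend burden = $366,000 ÷ (1 − 0.21) = $463,291.14.
DFL = EBIT ÷ [EBIT − I − D_p/(1−t)] = $3,061,000 ÷ [$3,061,000 − $1,012,902.00 − $463,291.14] = $3,061,000 ÷ $1,584,806.86 = 1.9315.

1.93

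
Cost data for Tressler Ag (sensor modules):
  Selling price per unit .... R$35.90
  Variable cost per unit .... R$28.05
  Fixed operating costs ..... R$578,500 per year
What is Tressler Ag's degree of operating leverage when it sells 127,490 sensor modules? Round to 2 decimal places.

Contribution at this volume is 127,490 × R$7.85 = R$1,000,796.50.
Operating income = contribution − fixed costs = R$1,000,796.50 − R$578,500 = R$422,296.50.
DOL = contribution ÷ EBIT = R$1,000,796.50 ÷ R$422,296.50 = 2.3699.

2.37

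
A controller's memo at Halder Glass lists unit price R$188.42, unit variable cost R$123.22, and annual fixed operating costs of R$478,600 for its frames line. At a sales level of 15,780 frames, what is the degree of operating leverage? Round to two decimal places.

1.87

Contribution at this volume is 15,780 × R$65.20 = R$1,028,856.00.
Operating income = contribution − fixed costs = R$1,028,856.00 − R$478,600 = R$550,256.00.
DOL = contribution ÷ EBIT = R$1,028,856.00 ÷ R$550,256.00 = 1.8698.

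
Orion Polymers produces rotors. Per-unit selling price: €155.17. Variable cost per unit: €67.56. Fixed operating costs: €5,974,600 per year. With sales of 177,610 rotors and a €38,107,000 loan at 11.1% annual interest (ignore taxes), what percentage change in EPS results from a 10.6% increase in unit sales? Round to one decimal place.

Contribution at this volume is 177,610 × €87.61 = €15,560,412.10.
EBIT = €15,560,412.10 − €5,974,600 = €9,585,812.10.
After interest of €4,229,877.00, pre-tax earnings = €5,355,935.10.
Degree of combined leverage = contribution ÷ (EBIT − I) = €15,560,412.10 ÷ €5,355,935.10 = 2.9053.
EPS therefore changes by 2.9053 × (+10.6%) = +30.8%.

+30.8%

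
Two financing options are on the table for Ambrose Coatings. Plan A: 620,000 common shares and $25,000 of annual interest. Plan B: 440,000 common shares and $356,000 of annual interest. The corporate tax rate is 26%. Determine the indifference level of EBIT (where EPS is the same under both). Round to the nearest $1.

Set EPS_A = EPS_B: (EBIT − $25,000)(1 − 0.26) ÷ 620,000 = (EBIT − $356,000)(1 − 0.26) ÷ 440,000.
Cancelling (1 − t) and cross-multiplying: 440,000·(EBIT − 25,000) = 620,000·(EBIT − 356,000).
EBIT × (620,000 − 440,000) = 356,000 × 620,000 − 25,000 × 440,000 = 209,720,000,000, so EBIT = 209,720,000,000 ÷ 180,000 = 1,165,111.11.

$1,165,111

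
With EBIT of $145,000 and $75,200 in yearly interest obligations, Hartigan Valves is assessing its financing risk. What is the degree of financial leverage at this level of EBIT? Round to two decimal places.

2.08

Annual interest charges come to $75,200.00.
DFL = EBIT ÷ (EBIT − I) = $145,000 ÷ ($145,000 − $75,200.00) = $145,000 ÷ $69,800.00 = 2.0774.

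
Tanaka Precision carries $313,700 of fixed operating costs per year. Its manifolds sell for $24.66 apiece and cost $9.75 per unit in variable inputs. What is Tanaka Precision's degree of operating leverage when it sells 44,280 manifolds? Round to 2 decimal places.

1.91

Contribution at this volume is 44,280 × $14.91 = $660,214.80.
EBIT = $660,214.80 − $313,700 = $346,514.80.
Degree of operating leverage = $660,214.80 / $346,514.80 = 1.9053.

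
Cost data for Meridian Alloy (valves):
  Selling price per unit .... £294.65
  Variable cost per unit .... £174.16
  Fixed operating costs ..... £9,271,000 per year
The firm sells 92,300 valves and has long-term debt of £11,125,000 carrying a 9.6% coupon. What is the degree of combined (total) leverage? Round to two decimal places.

Total contribution margin = 92,300 × £120.49 = £11,121,227.00.
EBIT = £11,121,227.00 − £9,271,000 = £1,850,227.00. Interest = £1,068,000.00.
DOL = £11,121,227.00 ÷ £1,850,227.00 = 6.0107; DFL = £1,850,227.00 ÷ £782,227.00 = 2.3653.
DCL = DOL × DFL = 6.0107 × 2.3653 = 14.2171.

14.22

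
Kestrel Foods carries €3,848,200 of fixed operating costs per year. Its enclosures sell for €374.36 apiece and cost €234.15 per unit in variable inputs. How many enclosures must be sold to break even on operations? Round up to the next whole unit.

27,446 enclosures

Contribution margin per unit = €374.36 − €234.15 = €140.21.
Units to break even: €3,848,200 ÷ €140.21 = 27,445.97, rounded up to 27,446.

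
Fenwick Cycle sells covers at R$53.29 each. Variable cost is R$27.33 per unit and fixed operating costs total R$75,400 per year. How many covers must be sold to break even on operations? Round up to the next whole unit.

Contribution margin per unit = R$53.29 − R$27.33 = R$25.96.
Units to break even: R$75,400 ÷ R$25.96 = 2,904.47, rounded up to 2,905.

2,905 covers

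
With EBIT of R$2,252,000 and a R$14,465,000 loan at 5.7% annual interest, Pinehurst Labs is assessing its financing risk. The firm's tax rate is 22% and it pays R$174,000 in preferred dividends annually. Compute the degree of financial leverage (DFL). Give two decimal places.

1.87

Annual interest charges come to R$824,505.00.
Pre-tax preferred-dividend burden = R$174,000 ÷ (1 − 0.22) = R$223,076.92.
DFL = EBIT ÷ [EBIT − I − D_p/(1−t)] = R$2,252,000 ÷ [R$2,252,000 − R$824,505.00 − R$223,076.92] = R$2,252,000 ÷ R$1,204,418.08 = 1.8698.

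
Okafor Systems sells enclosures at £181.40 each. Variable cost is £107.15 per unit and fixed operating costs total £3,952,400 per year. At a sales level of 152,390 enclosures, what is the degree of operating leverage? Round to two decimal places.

Contribution at this volume is 152,390 × £74.25 = £11,314,957.50.
Operating income = contribution − fixed costs = £11,314,957.50 − £3,952,400 = £7,362,557.50.
DOL = contribution ÷ EBIT = £11,314,957.50 ÷ £7,362,557.50 = 1.5368.

1.54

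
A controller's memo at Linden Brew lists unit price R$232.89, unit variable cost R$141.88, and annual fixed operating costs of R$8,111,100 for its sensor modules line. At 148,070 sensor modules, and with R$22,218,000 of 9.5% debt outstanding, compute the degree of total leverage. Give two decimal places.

At 148,070 units, contribution = 148,070 × R$91.01 = R$13,475,850.70.
Subtracting fixed costs: EBIT = R$13,475,850.70 − R$8,111,100 = R$5,364,750.70. Interest = R$2,110,710.00.
DOL = R$13,475,850.70 ÷ R$5,364,750.70 = 2.5119; DFL = R$5,364,750.70 ÷ R$3,254,040.70 = 1.6486.
Combined leverage = 2.5119 × 1.6486 = 4.1411.

4.14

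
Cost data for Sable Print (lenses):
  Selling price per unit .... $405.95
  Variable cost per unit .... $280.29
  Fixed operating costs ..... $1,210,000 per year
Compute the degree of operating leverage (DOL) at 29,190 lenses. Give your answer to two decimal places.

Contribution at this volume is 29,190 × $125.66 = $3,668,015.40.
EBIT = $3,668,015.40 − $1,210,000 = $2,458,015.40.
DOL = contribution ÷ EBIT = $3,668,015.40 ÷ $2,458,015.40 = 1.4923.

1.49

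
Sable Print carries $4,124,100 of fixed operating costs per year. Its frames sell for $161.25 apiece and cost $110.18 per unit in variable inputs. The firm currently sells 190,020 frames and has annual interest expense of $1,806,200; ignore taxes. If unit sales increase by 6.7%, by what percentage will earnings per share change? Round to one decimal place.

+17.2%

Contribution at this volume is 190,020 × $51.07 = $9,704,321.40.
Operating income = contribution − fixed costs = $9,704,321.40 − $4,124,100 = $5,580,221.40.
After interest of $1,806,200.00, pre-tax earnings = $3,774,021.40.
Degree of combined leverage = contribution ÷ (EBIT − I) = $9,704,321.40 ÷ $3,774,021.40 = 2.5713.
%ΔEPS = DCL × %ΔSales = 2.5713 × +6.7% = +17.2%.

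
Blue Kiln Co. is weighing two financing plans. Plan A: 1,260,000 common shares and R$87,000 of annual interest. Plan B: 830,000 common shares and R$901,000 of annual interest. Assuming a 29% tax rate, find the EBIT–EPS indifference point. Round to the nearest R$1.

R$2,472,209

At indifference, (EBIT − 87,000)(1 − t)/1,260,000 = (EBIT − 901,000)(1 − t)/830,000.
The (1 − t) factor cancels: (EBIT − 87,000) × 830,000 = (EBIT − 901,000) × 1,260,000.
Solving, EBIT = (901,000·1,260,000 − 87,000·830,000) / (1,260,000 − 830,000) = 1,063,050,000,000 / 430,000 = 2,472,209.30.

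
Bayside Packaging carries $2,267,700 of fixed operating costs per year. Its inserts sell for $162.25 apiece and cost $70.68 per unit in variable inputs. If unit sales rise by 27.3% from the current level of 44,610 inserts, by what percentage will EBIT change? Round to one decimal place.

+61.4%

At 44,610 units, contribution = 44,610 × $91.57 = $4,084,937.70.
EBIT = $4,084,937.70 − $2,267,700 = $1,817,237.70.
Degree of operating leverage = $4,084,937.70 / $1,817,237.70 = 2.2479.
Operating income changes by 2.2479 × +27.3% = +61.4%.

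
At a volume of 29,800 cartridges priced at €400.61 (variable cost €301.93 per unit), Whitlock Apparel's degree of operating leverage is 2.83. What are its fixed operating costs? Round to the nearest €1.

Contribution at this volume is 29,800 × €98.68 = €2,940,664.00.
DOL = contribution / EBIT, so EBIT = €2,940,664.00 / 2.83 = €1,039,103.89.
And FC = contribution − EBIT = €2,940,664.00 − €1,039,103.89 = €1,901,560.

€1,901,560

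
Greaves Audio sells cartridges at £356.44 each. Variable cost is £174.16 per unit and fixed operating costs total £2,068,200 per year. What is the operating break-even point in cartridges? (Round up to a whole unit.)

Each unit contributes £356.44 − £174.16 = £182.28.
Break-even Q = £2,068,200 / £182.28 = 11,346.28 → 11,347 cartridges.

11,347 cartridges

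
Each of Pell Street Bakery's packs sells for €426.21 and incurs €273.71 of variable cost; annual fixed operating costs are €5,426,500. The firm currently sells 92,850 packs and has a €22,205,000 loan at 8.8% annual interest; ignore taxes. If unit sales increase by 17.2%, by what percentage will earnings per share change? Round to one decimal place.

Contribution at this volume is 92,850 × €152.50 = €14,159,625.00.
EBIT = €14,159,625.00 − €5,426,500 = €8,733,125.00.
Interest = €1,954,040.00, so EBIT − I = €6,779,085.00.
DCL = total CM / (EBIT − I) = €14,159,625.00 / €6,779,085.00 = 2.0887.
EPS therefore changes by 2.0887 × (+17.2%) = +35.9%.

+35.9%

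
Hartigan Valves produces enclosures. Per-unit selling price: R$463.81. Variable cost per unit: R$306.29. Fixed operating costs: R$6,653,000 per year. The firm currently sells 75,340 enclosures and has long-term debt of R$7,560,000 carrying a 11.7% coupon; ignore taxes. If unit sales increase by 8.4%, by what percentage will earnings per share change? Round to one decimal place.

Total contribution margin = 75,340 × R$157.52 = R$11,867,556.80.
Operating income = contribution − fixed costs = R$11,867,556.80 − R$6,653,000 = R$5,214,556.80.
Interest = R$884,520.00, so EBIT − I = R$4,330,036.80.
DCL = total CM / (EBIT − I) = R$11,867,556.80 / R$4,330,036.80 = 2.7408.
EPS therefore changes by 2.7408 × (+8.4%) = +23.0%.

+23.0%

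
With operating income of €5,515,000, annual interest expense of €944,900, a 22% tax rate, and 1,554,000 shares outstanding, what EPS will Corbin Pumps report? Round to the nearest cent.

Interest = €944,900.00, so EBT = €5,515,000 − €944,900.00 = €4,570,100.00.
Net income = €4,570,100.00 × (1 − 0.22) = €3,564,678.00.
Per share: €3,564,678.00 / 1,554,000 shares = €2.29.

€2.29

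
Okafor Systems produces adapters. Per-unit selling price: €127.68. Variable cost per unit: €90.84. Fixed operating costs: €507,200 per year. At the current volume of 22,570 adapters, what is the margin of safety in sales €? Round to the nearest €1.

€1,123,885

Contribution margin per unit = €127.68 − €90.84 = €36.84. Break-even units = €507,200 ÷ €36.84 = 13,767.64; break-even revenue = 13,767.64 × €127.68 = €1,757,852.77.
Actual sales revenue = 22,570 × €127.68 = €2,881,737.60.
Margin of safety = €2,881,737.60 − €1,757,852.77 = €1,123,885.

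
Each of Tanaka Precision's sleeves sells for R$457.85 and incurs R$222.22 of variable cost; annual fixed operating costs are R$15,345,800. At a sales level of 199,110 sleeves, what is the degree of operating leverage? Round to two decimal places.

At 199,110 units, contribution = 199,110 × R$235.63 = R$46,916,289.30.
EBIT = R$46,916,289.30 − R$15,345,800 = R$31,570,489.30.
Degree of operating leverage = R$46,916,289.30 / R$31,570,489.30 = 1.4861.

1.49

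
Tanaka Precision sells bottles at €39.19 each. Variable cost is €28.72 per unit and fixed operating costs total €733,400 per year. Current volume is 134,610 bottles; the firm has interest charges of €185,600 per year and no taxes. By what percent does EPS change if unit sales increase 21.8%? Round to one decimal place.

+62.7%

At 134,610 units, contribution = 134,610 × €10.47 = €1,409,366.70.
Operating income = contribution − fixed costs = €1,409,366.70 − €733,400 = €675,966.70.
Interest = €185,600.00, so EBIT − I = €490,366.70.
Degree of combined leverage = contribution ÷ (EBIT − I) = €1,409,366.70 ÷ €490,366.70 = 2.8741.
%ΔEPS = DCL × %ΔSales = 2.8741 × +21.8% = +62.7%.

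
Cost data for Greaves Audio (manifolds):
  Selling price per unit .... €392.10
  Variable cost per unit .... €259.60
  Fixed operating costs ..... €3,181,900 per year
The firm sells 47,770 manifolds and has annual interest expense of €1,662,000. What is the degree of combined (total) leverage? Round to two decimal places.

4.26

At 47,770 units, contribution = 47,770 × €132.50 = €6,329,525.00.
Subtracting fixed costs: EBIT = €6,329,525.00 − €3,181,900 = €3,147,625.00. Interest = €1,662,000.00.
DOL = €6,329,525.00 ÷ €3,147,625.00 = 2.0109; DFL = €3,147,625.00 ÷ €1,485,625.00 = 2.1187.
DCL = DOL × DFL = 2.0109 × 2.1187 = 4.2605.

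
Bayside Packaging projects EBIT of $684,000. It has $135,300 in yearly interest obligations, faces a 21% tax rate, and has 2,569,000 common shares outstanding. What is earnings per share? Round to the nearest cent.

Interest = $135,300.00, so EBT = $684,000 − $135,300.00 = $548,700.00.
Net income = $548,700.00 × (1 − 0.21) = $433,473.00.
Per share: $433,473.00 / 2,569,000 shares = $0.17.

$0.17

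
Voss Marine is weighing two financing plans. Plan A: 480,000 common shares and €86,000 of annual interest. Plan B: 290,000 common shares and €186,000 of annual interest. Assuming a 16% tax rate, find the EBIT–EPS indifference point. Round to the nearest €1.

€338,632

Set EPS_A = EPS_B: (EBIT − €86,000)(1 − 0.16) ÷ 480,000 = (EBIT − €186,000)(1 − 0.16) ÷ 290,000.
Cancelling (1 − t) and cross-multiplying: 290,000·(EBIT − 86,000) = 480,000·(EBIT − 186,000).
EBIT × (480,000 − 290,000) = 186,000 × 480,000 − 86,000 × 290,000 = 64,340,000,000, so EBIT = 64,340,000,000 ÷ 190,000 = 338,631.58.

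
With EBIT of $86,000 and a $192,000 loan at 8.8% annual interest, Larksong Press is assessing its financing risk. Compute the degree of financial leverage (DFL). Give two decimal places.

Interest = $16,896.00.
DFL = EBIT ÷ (EBIT − I) = $86,000 ÷ ($86,000 − $16,896.00) = $86,000 ÷ $69,104.00 = 1.2445.

1.24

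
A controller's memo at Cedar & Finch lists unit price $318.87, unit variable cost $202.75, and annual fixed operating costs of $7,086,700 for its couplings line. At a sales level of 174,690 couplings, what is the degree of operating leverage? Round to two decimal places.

Total contribution margin = 174,690 × $116.12 = $20,285,002.80.
Operating income = contribution − fixed costs = $20,285,002.80 − $7,086,700 = $13,198,302.80.
DOL = contribution ÷ EBIT = $20,285,002.80 ÷ $13,198,302.80 = 1.5369.

1.54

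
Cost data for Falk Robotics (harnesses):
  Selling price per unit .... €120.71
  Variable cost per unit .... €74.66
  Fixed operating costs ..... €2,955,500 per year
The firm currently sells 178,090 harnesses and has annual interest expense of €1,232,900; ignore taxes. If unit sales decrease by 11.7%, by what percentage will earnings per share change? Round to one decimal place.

-23.9%

Contribution at this volume is 178,090 × €46.05 = €8,201,044.50.
Operating income = contribution − fixed costs = €8,201,044.50 − €2,955,500 = €5,245,544.50.
Interest = €1,232,900.00, so EBIT − I = €4,012,644.50.
Degree of combined leverage = contribution ÷ (EBIT − I) = €8,201,044.50 ÷ €4,012,644.50 = 2.0438.
%ΔEPS = DCL × %ΔSales = 2.0438 × -11.7% = -23.9%.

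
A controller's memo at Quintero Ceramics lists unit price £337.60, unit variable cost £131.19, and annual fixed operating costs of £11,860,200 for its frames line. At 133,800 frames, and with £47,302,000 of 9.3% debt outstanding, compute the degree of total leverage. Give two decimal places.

At 133,800 units, contribution = 133,800 × £206.41 = £27,617,658.00.
Operating income = contribution − fixed costs = £27,617,658.00 − £11,860,200 = £15,757,458.00. Interest = £4,399,086.00.
DOL = £27,617,658.00 ÷ £15,757,458.00 = 1.7527; DFL = £15,757,458.00 ÷ £11,358,372.00 = 1.3873.
DCL = DOL × DFL = 1.7527 × 1.3873 = 2.4315.

2.43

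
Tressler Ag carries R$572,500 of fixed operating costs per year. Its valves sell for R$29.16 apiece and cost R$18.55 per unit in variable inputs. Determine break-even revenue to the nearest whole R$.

R$1,573,431

CM per unit = R$29.16 − R$18.55 = R$10.61; CM ratio = R$10.61 / R$29.16 = 0.3639.
Break-even revenue = fixed costs × price ÷ CM = R$572,500 × R$29.16 ÷ R$10.61 = R$1,573,431.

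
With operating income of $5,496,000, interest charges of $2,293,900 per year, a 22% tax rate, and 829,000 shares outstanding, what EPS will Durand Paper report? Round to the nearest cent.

$3.01

Pre-tax income = $5,496,000 − $2,293,900.00 = $3,202,100.00.
After tax at 22%: net income = $3,202,100.00 × 0.78 = $2,497,638.00.
EPS = $2,497,638.00 ÷ 829,000 = $3.01.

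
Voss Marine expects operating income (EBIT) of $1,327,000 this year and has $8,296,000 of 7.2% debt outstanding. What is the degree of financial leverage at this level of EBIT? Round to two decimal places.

Interest = $597,312.00.
DFL = EBIT ÷ (EBIT − I) = $1,327,000 ÷ ($1,327,000 − $597,312.00) = $1,327,000 ÷ $729,688.00 = 1.8186.

1.82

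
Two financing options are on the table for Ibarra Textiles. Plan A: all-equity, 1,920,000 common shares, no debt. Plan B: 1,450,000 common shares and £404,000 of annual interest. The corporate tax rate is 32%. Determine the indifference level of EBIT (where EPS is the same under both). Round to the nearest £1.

At indifference, (EBIT − 0)(1 − t)/1,920,000 = (EBIT − 404,000)(1 − t)/1,450,000.
Cancelling (1 − t) and cross-multiplying: 1,450,000·(EBIT − 0) = 1,920,000·(EBIT − 404,000).
Solving, EBIT = (404,000·1,920,000 − 0·1,450,000) / (1,920,000 − 1,450,000) = 775,680,000,000 / 470,000 = 1,650,382.98.

£1,650,383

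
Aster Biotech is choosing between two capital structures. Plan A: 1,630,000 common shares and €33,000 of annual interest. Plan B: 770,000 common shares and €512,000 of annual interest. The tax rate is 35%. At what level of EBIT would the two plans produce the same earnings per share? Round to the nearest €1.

€940,872

At indifference, (EBIT − 33,000)(1 − t)/1,630,000 = (EBIT − 512,000)(1 − t)/770,000.
The (1 − t) factor cancels: (EBIT − 33,000) × 770,000 = (EBIT − 512,000) × 1,630,000.
EBIT × (1,630,000 − 770,000) = 512,000 × 1,630,000 − 33,000 × 770,000 = 809,150,000,000, so EBIT = 809,150,000,000 ÷ 860,000 = 940,872.09.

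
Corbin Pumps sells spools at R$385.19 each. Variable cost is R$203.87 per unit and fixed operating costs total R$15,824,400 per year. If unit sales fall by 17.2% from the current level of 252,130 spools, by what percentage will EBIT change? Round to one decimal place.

Total contribution margin = 252,130 × R$181.32 = R$45,716,211.60.
Subtracting fixed costs: EBIT = R$45,716,211.60 − R$15,824,400 = R$29,891,811.60.
DOL = contribution ÷ EBIT = R$45,716,211.60 ÷ R$29,891,811.60 = 1.5294.
So EBIT moves 1.5294 × (-17.2%) = -26.3%.

-26.3%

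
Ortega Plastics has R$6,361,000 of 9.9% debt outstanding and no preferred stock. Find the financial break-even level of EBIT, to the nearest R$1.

Annual interest = 9.9% × R$6,361,000 = R$629,739.00.
With no preferred dividends, EPS = 0 when EBIT exactly covers interest, so the financial break-even EBIT is R$629,739.00.

R$629,739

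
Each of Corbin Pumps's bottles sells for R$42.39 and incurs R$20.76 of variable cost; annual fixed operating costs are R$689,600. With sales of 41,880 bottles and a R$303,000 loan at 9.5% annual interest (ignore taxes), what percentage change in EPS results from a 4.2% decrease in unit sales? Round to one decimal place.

-20.3%

At 41,880 units, contribution = 41,880 × R$21.63 = R$905,864.40.
Operating income = contribution − fixed costs = R$905,864.40 − R$689,600 = R$216,264.40.
Interest = R$28,785.00, so EBIT − I = R$187,479.40.
Degree of combined leverage = contribution ÷ (EBIT − I) = R$905,864.40 ÷ R$187,479.40 = 4.8318.
EPS therefore changes by 4.8318 × (-4.2%) = -20.3%.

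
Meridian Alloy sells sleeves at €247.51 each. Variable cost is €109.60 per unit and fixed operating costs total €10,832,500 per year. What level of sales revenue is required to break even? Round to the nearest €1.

Contribution margin per unit = €247.51 − €109.60 = €137.91, a CM ratio of €137.91 ÷ €247.51 = 0.5572.
Break-even revenue = fixed costs × price ÷ CM = €10,832,500 × €247.51 ÷ €137.91 = €19,441,317.

€19,441,317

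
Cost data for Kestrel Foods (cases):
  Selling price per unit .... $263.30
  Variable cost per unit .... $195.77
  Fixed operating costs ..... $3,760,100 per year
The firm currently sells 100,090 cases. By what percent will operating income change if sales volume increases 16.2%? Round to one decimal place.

+36.5%

At 100,090 units, contribution = 100,090 × $67.53 = $6,759,077.70.
Operating income = contribution − fixed costs = $6,759,077.70 − $3,760,100 = $2,998,977.70.
So DOL = total CM / EBIT = $6,759,077.70 / $2,998,977.70 = 2.2538.
Operating income changes by 2.2538 × +16.2% = +36.5%.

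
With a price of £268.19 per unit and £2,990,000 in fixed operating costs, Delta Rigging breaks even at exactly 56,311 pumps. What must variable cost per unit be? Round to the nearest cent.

£215.09

At break-even, FC = Q × (P − VC), so P − VC = £2,990,000 ÷ 56,311 = £53.0980.
Hence VC = price − CM = £268.19 − £53.0980 = £215.09.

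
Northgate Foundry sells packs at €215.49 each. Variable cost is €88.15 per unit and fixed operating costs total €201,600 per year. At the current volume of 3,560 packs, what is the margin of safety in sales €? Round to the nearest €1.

Contribution margin per unit = €215.49 − €88.15 = €127.34. Break-even units = €201,600 ÷ €127.34 = 1,583.16; break-even revenue = 1,583.16 × €215.49 = €341,155.83.
Actual sales revenue = 3,560 × €215.49 = €767,144.40.
Margin of safety = €767,144.40 − €341,155.83 = €425,989.

€425,989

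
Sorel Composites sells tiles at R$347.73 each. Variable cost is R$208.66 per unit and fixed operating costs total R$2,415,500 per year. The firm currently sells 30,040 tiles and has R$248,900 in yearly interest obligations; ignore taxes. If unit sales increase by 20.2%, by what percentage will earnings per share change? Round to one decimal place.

Total contribution margin = 30,040 × R$139.07 = R$4,177,662.80.
Operating income = contribution − fixed costs = R$4,177,662.80 − R$2,415,500 = R$1,762,162.80.
Interest = R$248,900.00, so EBIT − I = R$1,513,262.80.
Degree of combined leverage = contribution ÷ (EBIT − I) = R$4,177,662.80 ÷ R$1,513,262.80 = 2.7607.
EPS therefore changes by 2.7607 × (+20.2%) = +55.8%.

+55.8%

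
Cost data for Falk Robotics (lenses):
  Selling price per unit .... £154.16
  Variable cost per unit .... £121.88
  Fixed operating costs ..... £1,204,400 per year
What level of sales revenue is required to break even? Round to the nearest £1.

£5,751,868

Contribution margin per unit = £154.16 − £121.88 = £32.28, a CM ratio of £32.28 ÷ £154.16 = 0.2094.
Break-even sales = FC ÷ CM ratio = £1,204,400 × £154.16 / £32.28 = £5,751,868.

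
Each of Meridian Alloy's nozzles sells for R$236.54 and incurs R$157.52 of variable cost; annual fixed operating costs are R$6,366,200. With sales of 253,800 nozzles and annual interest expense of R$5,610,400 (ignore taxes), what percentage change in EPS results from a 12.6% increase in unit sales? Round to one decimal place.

+31.3%

Total contribution margin = 253,800 × R$79.02 = R$20,055,276.00.
Operating income = contribution − fixed costs = R$20,055,276.00 − R$6,366,200 = R$13,689,076.00.
Interest = R$5,610,400.00, so EBIT − I = R$8,078,676.00.
DCL = total CM / (EBIT − I) = R$20,055,276.00 / R$8,078,676.00 = 2.4825.
%ΔEPS = DCL × %ΔSales = 2.4825 × +12.6% = +31.3%.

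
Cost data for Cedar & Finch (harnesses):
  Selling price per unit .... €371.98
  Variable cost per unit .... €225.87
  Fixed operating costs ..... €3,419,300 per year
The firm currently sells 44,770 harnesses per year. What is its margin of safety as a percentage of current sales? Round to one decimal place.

Contribution margin per unit = €371.98 − €225.87 = €146.11. Break-even units = €3,419,300 ÷ €146.11 = 23,402.23; break-even revenue = 23,402.23 × €371.98 = €8,705,161.96.
Actual sales revenue = 44,770 × €371.98 = €16,653,544.60.
Margin of safety = (€16,653,544.60 − €8,705,161.96) ÷ €16,653,544.60 = 47.7%.

47.7%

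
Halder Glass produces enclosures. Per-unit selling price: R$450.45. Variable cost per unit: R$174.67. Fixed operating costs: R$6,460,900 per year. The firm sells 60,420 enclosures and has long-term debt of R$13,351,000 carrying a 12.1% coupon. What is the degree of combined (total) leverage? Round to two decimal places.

Contribution at this volume is 60,420 × R$275.78 = R$16,662,627.60.
Subtracting fixed costs: EBIT = R$16,662,627.60 − R$6,460,900 = R$10,201,727.60. Interest = R$1,615,471.00.
DOL = R$16,662,627.60 ÷ R$10,201,727.60 = 1.6333; DFL = R$10,201,727.60 ÷ R$8,586,256.60 = 1.1881.
Combined leverage = 1.6333 × 1.1881 = 1.9405.

1.94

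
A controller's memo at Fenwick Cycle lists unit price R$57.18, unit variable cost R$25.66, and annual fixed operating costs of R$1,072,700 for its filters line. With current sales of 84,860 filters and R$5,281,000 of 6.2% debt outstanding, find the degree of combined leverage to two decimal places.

2.10

Contribution at this volume is 84,860 × R$31.52 = R$2,674,787.20.
EBIT = R$2,674,787.20 − R$1,072,700 = R$1,602,087.20. Interest = R$327,422.00.
DOL = R$2,674,787.20 ÷ R$1,602,087.20 = 1.6696; DFL = R$1,602,087.20 ÷ R$1,274,665.20 = 1.2569.
DCL = DOL × DFL = 1.6696 × 1.2569 = 2.0985.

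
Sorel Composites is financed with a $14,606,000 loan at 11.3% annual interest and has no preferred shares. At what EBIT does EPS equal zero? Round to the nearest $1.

$1,650,478

Annual interest = 11.3% × $14,606,000 = $1,650,478.00.
With no preferred dividends, EPS = 0 when EBIT exactly covers interest, so the financial break-even EBIT is $1,650,478.00.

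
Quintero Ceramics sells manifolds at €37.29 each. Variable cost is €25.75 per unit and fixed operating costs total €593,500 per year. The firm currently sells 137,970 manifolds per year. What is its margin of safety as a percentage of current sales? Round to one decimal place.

62.7%

Unit CM = price − variable cost = €37.29 − €25.75 = €11.54. Break-even units = €593,500 ÷ €11.54 = 51,429.81; break-even revenue = 51,429.81 × €37.29 = €1,917,817.59.
Current sales = 137,970 × €37.29 = €5,144,901.30.
Margin of safety = (€5,144,901.30 − €1,917,817.59) ÷ €5,144,901.30 = 62.7%.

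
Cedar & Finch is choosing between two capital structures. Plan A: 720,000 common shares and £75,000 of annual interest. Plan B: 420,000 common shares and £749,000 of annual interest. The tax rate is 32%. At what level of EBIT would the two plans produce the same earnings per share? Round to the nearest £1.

Set EPS_A = EPS_B: (EBIT − £75,000)(1 − 0.32) ÷ 720,000 = (EBIT − £749,000)(1 − 0.32) ÷ 420,000.
The (1 − t) factor cancels: (EBIT − 75,000) × 420,000 = (EBIT − 749,000) × 720,000.
EBIT × (720,000 − 420,000) = 749,000 × 720,000 − 75,000 × 420,000 = 507,780,000,000, so EBIT = 507,780,000,000 ÷ 300,000 = 1,692,600.00.

£1,692,600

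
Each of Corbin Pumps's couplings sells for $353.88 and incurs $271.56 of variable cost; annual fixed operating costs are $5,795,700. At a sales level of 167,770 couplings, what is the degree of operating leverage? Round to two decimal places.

Total contribution margin = 167,770 × $82.32 = $13,810,826.40.
Subtracting fixed costs: EBIT = $13,810,826.40 − $5,795,700 = $8,015,126.40.
DOL = contribution ÷ EBIT = $13,810,826.40 ÷ $8,015,126.40 = 1.7231.

1.72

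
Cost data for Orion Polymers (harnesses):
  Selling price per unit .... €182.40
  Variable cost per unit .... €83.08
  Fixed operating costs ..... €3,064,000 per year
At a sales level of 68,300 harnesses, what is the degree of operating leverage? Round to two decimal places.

At 68,300 units, contribution = 68,300 × €99.32 = €6,783,556.00.
Operating income = contribution − fixed costs = €6,783,556.00 − €3,064,000 = €3,719,556.00.
DOL = contribution ÷ EBIT = €6,783,556.00 ÷ €3,719,556.00 = 1.8238.

1.82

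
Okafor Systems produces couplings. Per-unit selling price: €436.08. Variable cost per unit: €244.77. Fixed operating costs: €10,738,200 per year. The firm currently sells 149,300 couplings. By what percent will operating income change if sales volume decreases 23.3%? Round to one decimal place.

-37.3%

At 149,300 units, contribution = 149,300 × €191.31 = €28,562,583.00.
EBIT = €28,562,583.00 − €10,738,200 = €17,824,383.00.
So DOL = total CM / EBIT = €28,562,583.00 / €17,824,383.00 = 1.6024.
So EBIT moves 1.6024 × (-23.3%) = -37.3%.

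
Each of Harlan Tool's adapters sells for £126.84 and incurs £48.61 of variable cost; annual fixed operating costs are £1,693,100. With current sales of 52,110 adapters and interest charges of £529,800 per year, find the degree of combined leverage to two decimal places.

Total contribution margin = 52,110 × £78.23 = £4,076,565.30.
Subtracting fixed costs: EBIT = £4,076,565.30 − £1,693,100 = £2,383,465.30. Interest = £529,800.00, so EBIT − I = £1,853,665.30.
Degree of total leverage = total CM / (EBIT − interest) = £4,076,565.30 / £1,853,665.30 = 2.1992.

2.20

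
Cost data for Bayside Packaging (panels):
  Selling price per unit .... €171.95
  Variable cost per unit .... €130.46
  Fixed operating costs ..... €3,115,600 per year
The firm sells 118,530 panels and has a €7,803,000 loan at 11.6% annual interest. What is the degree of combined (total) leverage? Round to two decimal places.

At 118,530 units, contribution = 118,530 × €41.49 = €4,917,809.70.
Operating income = contribution − fixed costs = €4,917,809.70 − €3,115,600 = €1,802,209.70. Interest = €905,148.00.
DOL = €4,917,809.70 ÷ €1,802,209.70 = 2.7288; DFL = €1,802,209.70 ÷ €897,061.70 = 2.0090.
Combined leverage = 2.7288 × 2.0090 = 5.4822.

5.48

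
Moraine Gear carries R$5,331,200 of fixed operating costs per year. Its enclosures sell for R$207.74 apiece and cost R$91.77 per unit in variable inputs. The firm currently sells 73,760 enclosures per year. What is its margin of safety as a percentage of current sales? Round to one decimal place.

37.7%

Contribution margin per unit = R$207.74 − R$91.77 = R$115.97. Break-even units = R$5,331,200 ÷ R$115.97 = 45,970.51; break-even revenue = 45,970.51 × R$207.74 = R$9,549,913.67.
Current sales = 73,760 × R$207.74 = R$15,322,902.40.
Margin of safety = (R$15,322,902.40 − R$9,549,913.67) ÷ R$15,322,902.40 = 37.7%.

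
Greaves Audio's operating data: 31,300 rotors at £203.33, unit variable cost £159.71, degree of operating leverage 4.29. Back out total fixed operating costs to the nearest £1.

£1,047,053

At 31,300 units, contribution = 31,300 × £43.62 = £1,365,306.00.
DOL = contribution / EBIT, so EBIT = £1,365,306.00 / 4.29 = £318,253.15.
And FC = contribution − EBIT = £1,365,306.00 − £318,253.15 = £1,047,053.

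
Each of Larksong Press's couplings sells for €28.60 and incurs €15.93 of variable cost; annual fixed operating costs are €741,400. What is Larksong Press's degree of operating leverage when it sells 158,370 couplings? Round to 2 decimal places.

At 158,370 units, contribution = 158,370 × €12.67 = €2,006,547.90.
Operating income = contribution − fixed costs = €2,006,547.90 − €741,400 = €1,265,147.90.
Degree of operating leverage = €2,006,547.90 / €1,265,147.90 = 1.5860.

1.59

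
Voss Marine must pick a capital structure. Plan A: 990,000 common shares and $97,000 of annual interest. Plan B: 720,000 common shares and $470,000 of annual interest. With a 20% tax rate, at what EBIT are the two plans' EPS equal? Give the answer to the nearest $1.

Set EPS_A = EPS_B: (EBIT − $97,000)(1 − 0.20) ÷ 990,000 = (EBIT − $470,000)(1 − 0.20) ÷ 720,000.
Cancelling (1 − t) and cross-multiplying: 720,000·(EBIT − 97,000) = 990,000·(EBIT − 470,000).
EBIT × (990,000 − 720,000) = 470,000 × 990,000 − 97,000 × 720,000 = 395,460,000,000, so EBIT = 395,460,000,000 ÷ 270,000 = 1,464,666.67.

$1,464,667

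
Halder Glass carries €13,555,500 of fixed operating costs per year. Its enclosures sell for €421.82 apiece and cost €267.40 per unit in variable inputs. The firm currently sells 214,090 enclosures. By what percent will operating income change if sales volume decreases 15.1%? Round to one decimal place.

At 214,090 units, contribution = 214,090 × €154.42 = €33,059,777.80.
Operating income = contribution − fixed costs = €33,059,777.80 − €13,555,500 = €19,504,277.80.
Degree of operating leverage = €33,059,777.80 / €19,504,277.80 = 1.6950.
Operating income changes by 1.6950 × -15.1% = -25.6%.

-25.6%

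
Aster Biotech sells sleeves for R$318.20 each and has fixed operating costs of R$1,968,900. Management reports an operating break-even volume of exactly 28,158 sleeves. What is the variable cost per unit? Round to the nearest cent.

R$248.28

At break-even, FC = Q × (P − VC), so P − VC = R$1,968,900 ÷ 28,158 = R$69.9233.
Variable cost per unit = R$318.20 − R$69.9233 = R$248.28.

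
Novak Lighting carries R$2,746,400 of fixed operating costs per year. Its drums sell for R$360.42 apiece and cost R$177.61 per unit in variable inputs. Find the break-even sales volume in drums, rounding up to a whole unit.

Each unit contributes R$360.42 − R$177.61 = R$182.81.
Units to break even: R$2,746,400 ÷ R$182.81 = 15,023.25, rounded up to 15,024.

15,024 drums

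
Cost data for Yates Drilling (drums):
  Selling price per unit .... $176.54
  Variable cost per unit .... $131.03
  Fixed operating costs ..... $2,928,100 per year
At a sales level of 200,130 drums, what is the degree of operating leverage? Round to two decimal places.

At 200,130 units, contribution = 200,130 × $45.51 = $9,107,916.30.
EBIT = $9,107,916.30 − $2,928,100 = $6,179,816.30.
Degree of operating leverage = $9,107,916.30 / $6,179,816.30 = 1.4738.

1.47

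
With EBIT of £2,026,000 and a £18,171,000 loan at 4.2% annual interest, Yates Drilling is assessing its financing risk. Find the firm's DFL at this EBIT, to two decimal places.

Interest = £763,182.00.
DFL = EBIT ÷ (EBIT − I) = £2,026,000 ÷ (£2,026,000 − £763,182.00) = £2,026,000 ÷ £1,262,818.00 = 1.6043.

1.60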